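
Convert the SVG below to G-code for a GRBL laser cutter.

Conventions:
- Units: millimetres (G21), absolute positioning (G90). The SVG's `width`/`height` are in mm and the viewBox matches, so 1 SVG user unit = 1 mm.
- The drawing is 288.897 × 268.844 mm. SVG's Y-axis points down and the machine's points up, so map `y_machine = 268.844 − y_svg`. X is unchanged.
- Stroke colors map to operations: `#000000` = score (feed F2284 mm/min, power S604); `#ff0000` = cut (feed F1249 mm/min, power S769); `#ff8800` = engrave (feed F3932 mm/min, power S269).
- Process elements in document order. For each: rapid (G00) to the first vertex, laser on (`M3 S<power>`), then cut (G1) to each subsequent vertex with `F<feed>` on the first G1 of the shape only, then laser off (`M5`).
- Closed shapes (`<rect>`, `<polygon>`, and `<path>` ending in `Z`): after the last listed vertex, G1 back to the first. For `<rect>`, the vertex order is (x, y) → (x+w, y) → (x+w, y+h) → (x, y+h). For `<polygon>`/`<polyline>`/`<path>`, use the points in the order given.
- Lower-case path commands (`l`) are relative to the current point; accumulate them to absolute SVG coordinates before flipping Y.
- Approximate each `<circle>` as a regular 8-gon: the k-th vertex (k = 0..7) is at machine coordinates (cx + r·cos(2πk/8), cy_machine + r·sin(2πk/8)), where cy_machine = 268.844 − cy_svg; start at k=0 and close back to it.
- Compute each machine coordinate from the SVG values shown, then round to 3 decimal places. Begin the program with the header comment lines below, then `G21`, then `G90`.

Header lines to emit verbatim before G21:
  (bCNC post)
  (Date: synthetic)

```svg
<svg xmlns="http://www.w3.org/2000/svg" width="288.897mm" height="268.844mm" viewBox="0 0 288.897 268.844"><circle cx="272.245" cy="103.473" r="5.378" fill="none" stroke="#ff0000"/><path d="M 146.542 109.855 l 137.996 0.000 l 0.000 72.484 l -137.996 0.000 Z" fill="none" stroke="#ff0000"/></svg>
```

(bCNC post)
(Date: synthetic)
G21
G90
G00 X277.623 Y165.371
M3 S769
G1 X276.048 Y169.174 F1249
G1 X272.245 Y170.749
G1 X268.442 Y169.174
G1 X266.867 Y165.371
G1 X268.442 Y161.568
G1 X272.245 Y159.993
G1 X276.048 Y161.568
G1 X277.623 Y165.371
M5
G00 X146.542 Y158.989
M3 S769
G1 X284.538 Y158.989 F1249
G1 X284.538 Y86.505
G1 X146.542 Y86.505
G1 X146.542 Y158.989
M5

Since the viewBox matches the mm dimensions, user units are millimetres directly. The only transform is the Y-flip y_m = 268.844 − y_svg.

Shape 1 is a circle drawn with `<circle>`. Its stroke #ff0000 means cut at S769, F1249. After flipping Y the toolpath is (277.623,165.371) → (276.048,169.174) → (272.245,170.749) → (268.442,169.174) → (266.867,165.371) → (268.442,161.568) → (272.245,159.993) → (276.048,161.568) → (277.623,165.371), returning to the start.

Shape 2 is a rectangle drawn with `<path>`. Its stroke #ff0000 means cut at S769, F1249. After flipping Y the toolpath is (146.542,158.989) → (284.538,158.989) → (284.538,86.505) → (146.542,86.505) → (146.542,158.989), returning to the start.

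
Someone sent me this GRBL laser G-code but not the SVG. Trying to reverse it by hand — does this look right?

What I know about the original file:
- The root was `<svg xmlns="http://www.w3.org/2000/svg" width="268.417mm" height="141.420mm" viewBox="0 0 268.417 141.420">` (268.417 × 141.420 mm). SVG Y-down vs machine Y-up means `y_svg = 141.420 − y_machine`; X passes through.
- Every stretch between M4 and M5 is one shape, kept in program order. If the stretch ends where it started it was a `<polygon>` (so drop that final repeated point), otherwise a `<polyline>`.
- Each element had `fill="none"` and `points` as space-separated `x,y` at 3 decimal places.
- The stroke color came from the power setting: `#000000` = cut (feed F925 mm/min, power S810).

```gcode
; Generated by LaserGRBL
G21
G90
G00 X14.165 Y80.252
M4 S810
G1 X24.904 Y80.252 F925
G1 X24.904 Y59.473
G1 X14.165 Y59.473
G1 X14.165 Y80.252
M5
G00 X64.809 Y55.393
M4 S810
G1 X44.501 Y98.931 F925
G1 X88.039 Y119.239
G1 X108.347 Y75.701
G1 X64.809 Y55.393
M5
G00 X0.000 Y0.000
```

Machine Y-up, SVG Y-down with viewBox height 141.420, so y_svg = 141.420 − y_machine; X carries over. Every run uses S810, so all elements get stroke `#000000` (cut).

Run 1: The run returns to its start, so emit a `<polygon>` with points (Y-flipped): 14.165,61.168 24.904,61.168 24.904,81.947 14.165,81.947.

Run 2: The run returns to its start, so emit a `<polygon>` with points (Y-flipped): 64.809,86.027 44.501,42.489 88.039,22.181 108.347,65.719.

<svg xmlns="http://www.w3.org/2000/svg" width="268.417mm" height="141.420mm" viewBox="0 0 268.417 141.420">
  <polygon points="14.165,61.168 24.904,61.168 24.904,81.947 14.165,81.947" fill="none" stroke="#000000"/>
  <polygon points="64.809,86.027 44.501,42.489 88.039,22.181 108.347,65.719" fill="none" stroke="#000000"/>
</svg>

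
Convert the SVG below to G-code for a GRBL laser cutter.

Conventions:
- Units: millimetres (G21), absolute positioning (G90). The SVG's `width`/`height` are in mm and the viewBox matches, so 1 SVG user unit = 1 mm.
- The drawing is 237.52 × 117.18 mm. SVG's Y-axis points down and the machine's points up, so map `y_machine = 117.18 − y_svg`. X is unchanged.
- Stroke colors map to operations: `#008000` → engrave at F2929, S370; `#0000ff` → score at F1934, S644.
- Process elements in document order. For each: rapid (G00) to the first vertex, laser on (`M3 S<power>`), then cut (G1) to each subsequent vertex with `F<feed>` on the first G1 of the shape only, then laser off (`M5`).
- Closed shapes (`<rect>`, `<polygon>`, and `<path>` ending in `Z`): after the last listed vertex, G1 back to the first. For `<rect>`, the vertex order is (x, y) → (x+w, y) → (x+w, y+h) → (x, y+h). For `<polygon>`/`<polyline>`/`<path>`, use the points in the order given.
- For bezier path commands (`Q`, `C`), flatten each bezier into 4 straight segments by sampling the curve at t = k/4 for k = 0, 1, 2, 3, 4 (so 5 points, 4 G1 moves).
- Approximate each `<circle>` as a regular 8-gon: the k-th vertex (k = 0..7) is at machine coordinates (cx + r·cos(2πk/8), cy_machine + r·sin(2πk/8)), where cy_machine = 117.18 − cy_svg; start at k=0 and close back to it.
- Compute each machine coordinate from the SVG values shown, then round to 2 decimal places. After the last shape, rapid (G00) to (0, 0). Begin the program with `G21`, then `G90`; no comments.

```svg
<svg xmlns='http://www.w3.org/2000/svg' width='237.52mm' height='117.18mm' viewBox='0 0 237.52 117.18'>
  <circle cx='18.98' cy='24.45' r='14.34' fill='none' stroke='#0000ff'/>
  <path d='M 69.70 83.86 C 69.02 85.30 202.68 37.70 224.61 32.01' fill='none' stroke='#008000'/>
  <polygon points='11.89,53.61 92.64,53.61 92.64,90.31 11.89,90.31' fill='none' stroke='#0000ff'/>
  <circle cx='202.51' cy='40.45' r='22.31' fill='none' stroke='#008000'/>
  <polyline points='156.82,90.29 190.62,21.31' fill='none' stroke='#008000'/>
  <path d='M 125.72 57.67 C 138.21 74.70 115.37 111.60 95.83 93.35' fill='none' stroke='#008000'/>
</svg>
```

Since the viewBox matches the mm dimensions, user units are millimetres directly. The only transform is the Y-flip y_m = 117.18 − y_svg.

Shape 1 is a circle drawn with `<circle>`. Its stroke #0000ff means score at S644, F1934. After flipping Y the toolpath is (33.32,92.73) → (29.12,102.87) → (18.98,107.07) → (8.84,102.87) → (4.64,92.73) → (8.84,82.59) → (18.98,78.39) → (29.12,82.59) → (33.32,92.73), returning to the start.

Shape 2 is a cubic bezier drawn with `<path>`. Its stroke #008000 means engrave at S370, F2929. After flipping Y the toolpath is (69.70,33.32) → (90.53,40.01) → (138.68,56.57) → (191.06,74.47) → (224.61,85.17).

Shape 3 is a rectangle drawn with `<polygon>`. Its stroke #0000ff means score at S644, F1934. After flipping Y the toolpath is (11.89,63.57) → (92.64,63.57) → (92.64,26.87) → (11.89,26.87) → (11.89,63.57), returning to the start.

Shape 4 is a circle drawn with `<circle>`. Its stroke #008000 means engrave at S370, F2929. After flipping Y the toolpath is (224.82,76.73) → (218.29,92.51) → (202.51,99.04) → (186.73,92.51) → (180.20,76.73) → (186.73,60.95) → (202.51,54.42) → (218.29,60.95) → (224.82,76.73), returning to the start.

Shape 5 is a line segment drawn with `<polyline>`. Its stroke #008000 means engrave at S370, F2929. After flipping Y the toolpath is (156.82,26.89) → (190.62,95.87).

Shape 6 is a cubic bezier drawn with `<path>`. Its stroke #008000 means engrave at S370, F2929. After flipping Y the toolpath is (125.72,59.51) → (129.07,44.18) → (122.79,28.44) → (110.50,19.31) → (95.83,23.83).

G21
G90
G00 X33.32 Y92.73
M3 S644
G1 X29.12 Y102.87 F1934
G1 X18.98 Y107.07
G1 X8.84 Y102.87
G1 X4.64 Y92.73
G1 X8.84 Y82.59
G1 X18.98 Y78.39
G1 X29.12 Y82.59
G1 X33.32 Y92.73
M5
G00 X69.70 Y33.32
M3 S370
G1 X90.53 Y40.01 F2929
G1 X138.68 Y56.57
G1 X191.06 Y74.47
G1 X224.61 Y85.17
M5
G00 X11.89 Y63.57
M3 S644
G1 X92.64 Y63.57 F1934
G1 X92.64 Y26.87
G1 X11.89 Y26.87
G1 X11.89 Y63.57
M5
G00 X224.82 Y76.73
M3 S370
G1 X218.29 Y92.51 F2929
G1 X202.51 Y99.04
G1 X186.73 Y92.51
G1 X180.20 Y76.73
G1 X186.73 Y60.95
G1 X202.51 Y54.42
G1 X218.29 Y60.95
G1 X224.82 Y76.73
M5
G00 X156.82 Y26.89
M3 S370
G1 X190.62 Y95.87 F2929
M5
G00 X125.72 Y59.51
M3 S370
G1 X129.07 Y44.18 F2929
G1 X122.79 Y28.44
G1 X110.50 Y19.31
G1 X95.83 Y23.83
M5
G00 X0.00 Y0.00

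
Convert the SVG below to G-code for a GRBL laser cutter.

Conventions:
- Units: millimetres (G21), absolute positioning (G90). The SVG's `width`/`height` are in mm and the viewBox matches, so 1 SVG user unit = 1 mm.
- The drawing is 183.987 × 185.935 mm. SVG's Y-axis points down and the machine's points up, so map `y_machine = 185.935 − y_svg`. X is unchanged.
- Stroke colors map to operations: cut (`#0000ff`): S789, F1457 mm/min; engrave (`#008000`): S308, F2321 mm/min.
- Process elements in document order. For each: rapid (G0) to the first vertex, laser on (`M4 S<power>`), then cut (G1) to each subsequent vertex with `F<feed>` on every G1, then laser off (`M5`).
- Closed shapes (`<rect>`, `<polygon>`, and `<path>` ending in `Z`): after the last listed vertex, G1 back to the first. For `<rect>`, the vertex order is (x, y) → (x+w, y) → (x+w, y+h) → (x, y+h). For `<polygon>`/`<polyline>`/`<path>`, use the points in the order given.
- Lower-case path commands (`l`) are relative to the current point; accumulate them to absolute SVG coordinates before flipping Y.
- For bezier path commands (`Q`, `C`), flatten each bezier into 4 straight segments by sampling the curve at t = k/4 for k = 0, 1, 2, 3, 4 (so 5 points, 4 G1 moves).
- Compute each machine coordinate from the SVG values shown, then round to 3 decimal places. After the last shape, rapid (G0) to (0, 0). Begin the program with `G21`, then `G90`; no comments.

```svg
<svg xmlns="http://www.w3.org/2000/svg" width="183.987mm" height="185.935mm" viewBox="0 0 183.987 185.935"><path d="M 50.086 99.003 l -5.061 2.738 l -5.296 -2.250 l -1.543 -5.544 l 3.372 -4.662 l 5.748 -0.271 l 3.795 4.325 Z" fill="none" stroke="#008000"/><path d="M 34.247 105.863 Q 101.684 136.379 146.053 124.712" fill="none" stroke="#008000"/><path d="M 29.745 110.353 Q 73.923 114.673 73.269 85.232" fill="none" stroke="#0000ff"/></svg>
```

Since the viewBox matches the mm dimensions, user units are millimetres directly. The only transform is the Y-flip y_m = 185.935 − y_svg.

Shape 1 is a regular polygon drawn with `<path>`. Its stroke #008000 means engrave at S308, F2321. After flipping Y the toolpath is (50.086,86.932) → (45.025,84.194) → (39.729,86.444) → (38.186,91.988) → (41.558,96.650) → (47.306,96.921) → (51.101,92.596) → (50.086,86.932), returning to the start.

Shape 2 is a quadratic bezier drawn with `<path>`. Its stroke #008000 means engrave at S308, F2321. After flipping Y the toolpath is (34.247,80.072) → (66.524,67.450) → (95.917,60.102) → (122.427,58.026) → (146.053,61.223).

Shape 3 is a quadratic bezier drawn with `<path>`. Its stroke #0000ff means cut at S789, F1457. After flipping Y the toolpath is (29.745,75.582) → (49.032,75.532) → (62.715,79.702) → (70.794,88.093) → (73.269,100.703).

G21
G90
G0 X50.086 Y86.932
M4 S308
G1 X45.025 Y84.194 F2321
G1 X39.729 Y86.444 F2321
G1 X38.186 Y91.988 F2321
G1 X41.558 Y96.650 F2321
G1 X47.306 Y96.921 F2321
G1 X51.101 Y92.596 F2321
G1 X50.086 Y86.932 F2321
M5
G0 X34.247 Y80.072
M4 S308
G1 X66.524 Y67.450 F2321
G1 X95.917 Y60.102 F2321
G1 X122.427 Y58.026 F2321
G1 X146.053 Y61.223 F2321
M5
G0 X29.745 Y75.582
M4 S789
G1 X49.032 Y75.532 F1457
G1 X62.715 Y79.702 F1457
G1 X70.794 Y88.093 F1457
G1 X73.269 Y100.703 F1457
M5
G0 X0.000 Y0.000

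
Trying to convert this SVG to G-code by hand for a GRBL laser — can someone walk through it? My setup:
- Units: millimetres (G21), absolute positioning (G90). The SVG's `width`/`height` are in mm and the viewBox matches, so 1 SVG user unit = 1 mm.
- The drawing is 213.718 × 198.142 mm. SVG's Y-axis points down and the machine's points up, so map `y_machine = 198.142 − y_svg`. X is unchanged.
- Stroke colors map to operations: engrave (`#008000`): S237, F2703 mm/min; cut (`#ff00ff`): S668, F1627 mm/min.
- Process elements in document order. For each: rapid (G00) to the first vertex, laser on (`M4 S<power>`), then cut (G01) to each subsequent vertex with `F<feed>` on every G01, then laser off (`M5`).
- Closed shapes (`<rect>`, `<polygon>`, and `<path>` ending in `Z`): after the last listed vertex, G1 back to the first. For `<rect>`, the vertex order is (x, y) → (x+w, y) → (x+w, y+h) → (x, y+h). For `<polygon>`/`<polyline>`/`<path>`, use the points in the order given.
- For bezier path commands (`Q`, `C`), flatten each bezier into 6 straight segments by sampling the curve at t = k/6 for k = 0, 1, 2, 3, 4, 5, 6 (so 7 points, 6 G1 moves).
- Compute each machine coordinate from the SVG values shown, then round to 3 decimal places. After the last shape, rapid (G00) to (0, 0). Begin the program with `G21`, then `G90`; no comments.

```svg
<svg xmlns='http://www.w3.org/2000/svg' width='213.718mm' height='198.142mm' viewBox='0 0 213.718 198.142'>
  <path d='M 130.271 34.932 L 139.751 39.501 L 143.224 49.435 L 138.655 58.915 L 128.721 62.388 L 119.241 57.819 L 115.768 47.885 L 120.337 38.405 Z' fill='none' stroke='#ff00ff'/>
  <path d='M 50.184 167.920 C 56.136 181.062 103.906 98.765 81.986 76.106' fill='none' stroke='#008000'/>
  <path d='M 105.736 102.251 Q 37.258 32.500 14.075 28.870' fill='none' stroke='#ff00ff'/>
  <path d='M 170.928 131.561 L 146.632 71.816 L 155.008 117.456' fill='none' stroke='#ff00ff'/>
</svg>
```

G21
G90
G00 X130.271 Y163.210
M4 S668
G01 X139.751 Y158.641 F1627
G01 X143.224 Y148.707 F1627
G01 X138.655 Y139.227 F1627
G01 X128.721 Y135.754 F1627
G01 X119.241 Y140.323 F1627
G01 X115.768 Y150.257 F1627
G01 X120.337 Y159.737 F1627
G01 X130.271 Y163.210 F1627
M5
G00 X50.184 Y30.222
M4 S237
G01 X56.129 Y30.886 F2703
G01 X65.945 Y43.149 F2703
G01 X76.537 Y62.704 F2703
G01 X84.806 Y85.241 F2703
G01 X87.655 Y106.455 F2703
G01 X81.986 Y122.036 F2703
M5
G00 X105.736 Y95.891
M4 S668
G01 X84.168 Y117.305 F1627
G01 X65.117 Y135.045 F1627
G01 X48.582 Y149.112 F1627
G01 X34.563 Y159.505 F1627
G01 X23.061 Y166.225 F1627
G01 X14.075 Y169.272 F1627
M5
G00 X170.928 Y66.581
M4 S668
G01 X146.632 Y126.326 F1627
G01 X155.008 Y80.686 F1627
M5
G00 X0.000 Y0.000

Since the viewBox matches the mm dimensions, user units are millimetres directly. The only transform is the Y-flip y_m = 198.142 − y_svg.

Shape 1 is a regular polygon drawn with `<path>`. Its stroke #ff00ff means cut at S668, F1627. After flipping Y the toolpath is (130.271,163.210) → (139.751,158.641) → (143.224,148.707) → (138.655,139.227) → (128.721,135.754) → (119.241,140.323) → (115.768,150.257) → (120.337,159.737) → (130.271,163.210), returning to the start.

Shape 2 is a cubic bezier drawn with `<path>`. Its stroke #008000 means engrave at S237, F2703. After flipping Y the toolpath is (50.184,30.222) → (56.129,30.886) → (65.945,43.149) → (76.537,62.704) → (84.806,85.241) → (87.655,106.455) → (81.986,122.036).

Shape 3 is a quadratic bezier drawn with `<path>`. Its stroke #ff00ff means cut at S668, F1627. After flipping Y the toolpath is (105.736,95.891) → (84.168,117.305) → (65.117,135.045) → (48.582,149.112) → (34.563,159.505) → (23.061,166.225) → (14.075,169.272).

Shape 4 is a open polyline drawn with `<path>`. Its stroke #ff00ff means cut at S668, F1627. After flipping Y the toolpath is (170.928,66.581) → (146.632,126.326) → (155.008,80.686).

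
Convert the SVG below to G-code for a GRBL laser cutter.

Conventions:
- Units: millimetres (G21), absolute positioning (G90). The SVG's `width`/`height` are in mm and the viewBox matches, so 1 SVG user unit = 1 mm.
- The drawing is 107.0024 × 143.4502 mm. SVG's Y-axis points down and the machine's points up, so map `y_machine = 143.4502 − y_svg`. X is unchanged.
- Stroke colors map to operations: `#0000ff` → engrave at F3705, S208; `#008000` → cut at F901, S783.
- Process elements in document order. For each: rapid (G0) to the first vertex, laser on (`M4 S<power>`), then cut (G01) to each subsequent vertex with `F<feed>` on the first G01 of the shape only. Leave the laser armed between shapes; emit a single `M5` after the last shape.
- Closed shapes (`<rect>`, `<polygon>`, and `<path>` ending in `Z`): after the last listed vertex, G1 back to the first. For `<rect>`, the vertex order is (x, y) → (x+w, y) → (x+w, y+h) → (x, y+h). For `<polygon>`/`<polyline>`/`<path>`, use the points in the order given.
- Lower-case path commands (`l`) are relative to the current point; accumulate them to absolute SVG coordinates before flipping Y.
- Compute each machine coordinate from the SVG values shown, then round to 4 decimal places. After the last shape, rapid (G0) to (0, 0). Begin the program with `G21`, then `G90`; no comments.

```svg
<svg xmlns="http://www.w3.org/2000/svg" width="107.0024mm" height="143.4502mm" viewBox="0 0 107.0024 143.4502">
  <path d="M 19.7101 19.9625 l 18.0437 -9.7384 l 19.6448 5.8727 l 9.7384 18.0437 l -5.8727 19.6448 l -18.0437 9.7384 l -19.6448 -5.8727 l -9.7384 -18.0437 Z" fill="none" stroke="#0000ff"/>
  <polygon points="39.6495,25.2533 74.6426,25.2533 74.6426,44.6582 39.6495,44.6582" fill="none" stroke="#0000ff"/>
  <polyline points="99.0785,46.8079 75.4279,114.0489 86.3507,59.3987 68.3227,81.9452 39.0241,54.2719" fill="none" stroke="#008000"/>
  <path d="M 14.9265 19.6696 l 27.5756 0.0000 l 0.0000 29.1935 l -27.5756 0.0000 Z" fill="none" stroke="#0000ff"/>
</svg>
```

Since the viewBox matches the mm dimensions, user units are millimetres directly. The only transform is the Y-flip y_m = 143.4502 − y_svg.

Shape 1 is a regular polygon drawn with `<path>`. Its stroke #0000ff means engrave at S208, F3705. After flipping Y the toolpath is (19.7101,123.4877) → (37.7538,133.2261) → (57.3986,127.3534) → (67.1370,109.3097) → (61.2643,89.6649) → (43.2206,79.9265) → (23.5758,85.7992) → (13.8374,103.8429) → (19.7101,123.4877), returning to the start.

Shape 2 is a rectangle drawn with `<polygon>`. Its stroke #0000ff means engrave at S208, F3705. After flipping Y the toolpath is (39.6495,118.1969) → (74.6426,118.1969) → (74.6426,98.7920) → (39.6495,98.7920) → (39.6495,118.1969), returning to the start.

Shape 3 is a open polyline drawn with `<polyline>`. Its stroke #008000 means cut at S783, F901. After flipping Y the toolpath is (99.0785,96.6423) → (75.4279,29.4013) → (86.3507,84.0515) → (68.3227,61.5050) → (39.0241,89.1783).

Shape 4 is a rectangle drawn with `<path>`. Its stroke #0000ff means engrave at S208, F3705. After flipping Y the toolpath is (14.9265,123.7806) → (42.5021,123.7806) → (42.5021,94.5871) → (14.9265,94.5871) → (14.9265,123.7806), returning to the start.

G21
G90
G0 X19.7101 Y123.4877
M4 S208
G01 X37.7538 Y133.2261 F3705
G01 X57.3986 Y127.3534
G01 X67.1370 Y109.3097
G01 X61.2643 Y89.6649
G01 X43.2206 Y79.9265
G01 X23.5758 Y85.7992
G01 X13.8374 Y103.8429
G01 X19.7101 Y123.4877
G0 X39.6495 Y118.1969
M4 S208
G01 X74.6426 Y118.1969 F3705
G01 X74.6426 Y98.7920
G01 X39.6495 Y98.7920
G01 X39.6495 Y118.1969
G0 X99.0785 Y96.6423
M4 S783
G01 X75.4279 Y29.4013 F901
G01 X86.3507 Y84.0515
G01 X68.3227 Y61.5050
G01 X39.0241 Y89.1783
G0 X14.9265 Y123.7806
M4 S208
G01 X42.5021 Y123.7806 F3705
G01 X42.5021 Y94.5871
G01 X14.9265 Y94.5871
G01 X14.9265 Y123.7806
M5
G0 X0.0000 Y0.0000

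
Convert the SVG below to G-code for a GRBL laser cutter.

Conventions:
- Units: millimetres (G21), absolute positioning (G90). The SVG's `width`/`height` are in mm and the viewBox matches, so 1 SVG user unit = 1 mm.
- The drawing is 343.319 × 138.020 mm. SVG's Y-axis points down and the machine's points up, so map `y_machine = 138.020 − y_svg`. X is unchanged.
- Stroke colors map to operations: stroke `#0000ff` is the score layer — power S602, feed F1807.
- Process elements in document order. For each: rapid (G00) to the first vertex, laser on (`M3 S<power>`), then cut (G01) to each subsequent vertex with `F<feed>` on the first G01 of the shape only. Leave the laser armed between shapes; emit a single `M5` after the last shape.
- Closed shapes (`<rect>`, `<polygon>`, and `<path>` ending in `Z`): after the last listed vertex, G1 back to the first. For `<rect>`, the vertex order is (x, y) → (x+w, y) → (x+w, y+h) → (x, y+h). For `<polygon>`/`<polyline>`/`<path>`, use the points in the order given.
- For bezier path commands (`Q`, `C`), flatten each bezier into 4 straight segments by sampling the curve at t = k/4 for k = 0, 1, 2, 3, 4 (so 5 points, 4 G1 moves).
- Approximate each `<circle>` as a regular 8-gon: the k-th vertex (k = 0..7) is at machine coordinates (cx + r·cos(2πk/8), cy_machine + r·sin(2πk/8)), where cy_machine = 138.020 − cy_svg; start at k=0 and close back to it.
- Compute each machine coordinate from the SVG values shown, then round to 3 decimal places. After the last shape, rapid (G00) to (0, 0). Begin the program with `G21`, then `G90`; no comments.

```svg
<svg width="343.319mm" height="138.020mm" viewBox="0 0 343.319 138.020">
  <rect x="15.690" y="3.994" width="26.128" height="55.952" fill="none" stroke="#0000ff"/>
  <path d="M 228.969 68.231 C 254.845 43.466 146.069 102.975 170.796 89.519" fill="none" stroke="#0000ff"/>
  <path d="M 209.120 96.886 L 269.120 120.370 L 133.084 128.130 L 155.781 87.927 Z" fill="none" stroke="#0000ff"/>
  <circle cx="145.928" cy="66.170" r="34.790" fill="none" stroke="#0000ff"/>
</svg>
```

viewBox `0 0 343.319 138.020` with mm width/height → 1 unit = 1 mm. Flip: y_m = 138.020 − y_svg.

**Shape 1** — `<rect>` rectangle, stroke `#0000ff` → score (S602, F1807). Machine vertices: (15.690,134.026) → (41.818,134.026) → (41.818,78.074) → (15.690,78.074) → (15.690,134.026). Closed: final G1 returns to the first vertex.

**Shape 2** — `<path>` cubic bezier, stroke `#0000ff` → score (S602, F1807). Control points (SVG): P0=(228.969,68.231), P1=(254.845,43.466), P2=(146.069,102.975), P3=(170.796,89.519); sampled at t=k/4. Machine vertices: (228.969,69.789) → (227.319,75.018) → (200.313,63.386) → (173.093,49.633) → (170.796,48.501). Open path.

**Shape 3** — `<path>` closed polygon, stroke `#0000ff` → score (S602, F1807). Machine vertices: (209.120,41.134) → (269.120,17.650) → (133.084,9.890) → (155.781,50.093) → (209.120,41.134). Closed: final G1 returns to the first vertex.

**Shape 4** — `<circle>` circle, stroke `#0000ff` → score (S602, F1807). Machine vertices: (180.718,71.850) → (170.528,96.450) → (145.928,106.640) → (121.328,96.450) → (111.138,71.850) → (121.328,47.250) → (145.928,37.060) → (170.528,47.250) → (180.718,71.850). Closed: final G1 returns to the first vertex.

G21
G90
G00 X15.690 Y134.026
M3 S602
G01 X41.818 Y134.026 F1807
G01 X41.818 Y78.074
G01 X15.690 Y78.074
G01 X15.690 Y134.026
G00 X228.969 Y69.789
M3 S602
G01 X227.319 Y75.018 F1807
G01 X200.313 Y63.386
G01 X173.093 Y49.633
G01 X170.796 Y48.501
G00 X209.120 Y41.134
M3 S602
G01 X269.120 Y17.650 F1807
G01 X133.084 Y9.890
G01 X155.781 Y50.093
G01 X209.120 Y41.134
G00 X180.718 Y71.850
M3 S602
G01 X170.528 Y96.450 F1807
G01 X145.928 Y106.640
G01 X121.328 Y96.450
G01 X111.138 Y71.850
G01 X121.328 Y47.250
G01 X145.928 Y37.060
G01 X170.528 Y47.250
G01 X180.718 Y71.850
M5
G00 X0.000 Y0.000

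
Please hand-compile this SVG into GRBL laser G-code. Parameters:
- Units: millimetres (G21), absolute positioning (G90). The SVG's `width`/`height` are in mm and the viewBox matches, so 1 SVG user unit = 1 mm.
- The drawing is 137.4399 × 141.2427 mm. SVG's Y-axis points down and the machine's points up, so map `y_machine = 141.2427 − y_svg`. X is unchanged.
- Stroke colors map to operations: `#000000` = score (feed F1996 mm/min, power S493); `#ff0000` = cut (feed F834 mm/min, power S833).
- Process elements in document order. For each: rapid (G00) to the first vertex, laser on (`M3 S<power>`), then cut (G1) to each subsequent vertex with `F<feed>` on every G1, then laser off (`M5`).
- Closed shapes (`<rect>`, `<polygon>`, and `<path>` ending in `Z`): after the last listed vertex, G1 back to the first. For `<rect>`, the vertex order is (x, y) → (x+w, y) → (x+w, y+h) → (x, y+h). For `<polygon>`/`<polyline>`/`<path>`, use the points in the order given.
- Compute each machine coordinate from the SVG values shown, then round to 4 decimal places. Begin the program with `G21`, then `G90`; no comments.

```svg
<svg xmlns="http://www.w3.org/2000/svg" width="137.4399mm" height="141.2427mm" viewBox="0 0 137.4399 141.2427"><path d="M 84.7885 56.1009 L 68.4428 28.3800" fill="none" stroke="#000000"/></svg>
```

Since the viewBox matches the mm dimensions, user units are millimetres directly. The only transform is the Y-flip y_m = 141.2427 − y_svg.

Shape 1 is a line segment drawn with `<path>`. Its stroke #000000 means score at S493, F1996. After flipping Y the toolpath is (84.7885,85.1418) → (68.4428,112.8627).

G21
G90
G00 X84.7885 Y85.1418
M3 S493
G1 X68.4428 Y112.8627 F1996
M5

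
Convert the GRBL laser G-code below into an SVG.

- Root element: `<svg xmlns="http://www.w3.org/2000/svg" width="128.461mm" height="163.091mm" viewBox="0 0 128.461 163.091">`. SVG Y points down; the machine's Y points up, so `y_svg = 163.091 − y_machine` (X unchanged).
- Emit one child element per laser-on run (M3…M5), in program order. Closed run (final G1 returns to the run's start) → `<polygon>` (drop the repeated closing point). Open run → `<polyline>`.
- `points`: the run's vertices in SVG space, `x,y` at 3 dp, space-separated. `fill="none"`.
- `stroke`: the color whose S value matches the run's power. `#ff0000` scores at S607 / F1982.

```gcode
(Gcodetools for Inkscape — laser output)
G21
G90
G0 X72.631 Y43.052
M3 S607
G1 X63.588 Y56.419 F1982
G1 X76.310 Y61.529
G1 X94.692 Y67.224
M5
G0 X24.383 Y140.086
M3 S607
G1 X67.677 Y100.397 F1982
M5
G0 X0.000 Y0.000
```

<svg xmlns="http://www.w3.org/2000/svg" width="128.461mm" height="163.091mm" viewBox="0 0 128.461 163.091">
  <polyline points="72.631,120.039 63.588,106.672 76.310,101.562 94.692,95.867" fill="none" stroke="#ff0000"/>
  <polyline points="24.383,23.005 67.677,62.694" fill="none" stroke="#ff0000"/>
</svg>

Each laser-on run becomes one SVG element. Flip Y back into SVG space with y_svg = 163.091 − y_machine. Every run uses S607, so all elements get stroke `#ff0000` (score).

Run 1: The run is open, so emit a `<polyline>` with points (Y-flipped): 72.631,120.039 63.588,106.672 76.310,101.562 94.692,95.867.

Run 2: The run is open, so emit a `<polyline>` with points (Y-flipped): 24.383,23.005 67.677,62.694.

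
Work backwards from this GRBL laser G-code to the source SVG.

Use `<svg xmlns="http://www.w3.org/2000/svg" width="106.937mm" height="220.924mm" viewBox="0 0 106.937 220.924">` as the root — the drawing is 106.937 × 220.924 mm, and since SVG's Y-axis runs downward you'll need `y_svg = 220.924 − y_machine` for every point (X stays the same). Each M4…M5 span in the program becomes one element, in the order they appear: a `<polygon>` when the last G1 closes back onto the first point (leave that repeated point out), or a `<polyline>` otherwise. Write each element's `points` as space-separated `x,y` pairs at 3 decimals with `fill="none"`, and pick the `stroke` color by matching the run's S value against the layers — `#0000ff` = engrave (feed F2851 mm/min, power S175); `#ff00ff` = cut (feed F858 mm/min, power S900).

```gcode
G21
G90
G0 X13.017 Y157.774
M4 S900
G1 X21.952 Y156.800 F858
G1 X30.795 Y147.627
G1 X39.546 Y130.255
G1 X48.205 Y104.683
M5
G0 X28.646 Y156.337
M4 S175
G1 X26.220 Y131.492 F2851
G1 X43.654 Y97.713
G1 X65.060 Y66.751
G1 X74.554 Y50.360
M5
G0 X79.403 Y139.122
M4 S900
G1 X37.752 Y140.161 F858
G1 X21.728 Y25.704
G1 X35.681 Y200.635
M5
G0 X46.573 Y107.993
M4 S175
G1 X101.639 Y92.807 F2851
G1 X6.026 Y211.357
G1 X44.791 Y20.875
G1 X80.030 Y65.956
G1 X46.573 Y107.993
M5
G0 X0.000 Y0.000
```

Machine Y-up, SVG Y-down with viewBox height 220.924, so y_svg = 220.924 − y_machine; X carries over.

Run 1: S900 ⇒ cut layer `#ff00ff`. The run is open, so emit a `<polyline>` with points (Y-flipped): 13.017,63.150 21.952,64.124 30.795,73.297 39.546,90.669 48.205,116.241.

Run 2: power S175 maps to stroke `#0000ff` (engrave). The run is open, so emit a `<polyline>` with points (Y-flipped): 28.646,64.587 26.220,89.432 43.654,123.211 65.060,154.173 74.554,170.564.

Run 3: the run's S900 means `#ff00ff` (cut). The run is open, so emit a `<polyline>` with points (Y-flipped): 79.403,81.802 37.752,80.763 21.728,195.220 35.681,20.289.

Run 4: the run's S175 means `#0000ff` (engrave). The run returns to its start, so emit a `<polygon>` with points (Y-flipped): 46.573,112.931 101.639,128.117 6.026,9.567 44.791,200.049 80.030,154.968.

<svg xmlns="http://www.w3.org/2000/svg" width="106.937mm" height="220.924mm" viewBox="0 0 106.937 220.924">
  <polyline points="13.017,63.150 21.952,64.124 30.795,73.297 39.546,90.669 48.205,116.241" fill="none" stroke="#ff00ff"/>
  <polyline points="28.646,64.587 26.220,89.432 43.654,123.211 65.060,154.173 74.554,170.564" fill="none" stroke="#0000ff"/>
  <polyline points="79.403,81.802 37.752,80.763 21.728,195.220 35.681,20.289" fill="none" stroke="#ff00ff"/>
  <polygon points="46.573,112.931 101.639,128.117 6.026,9.567 44.791,200.049 80.030,154.968" fill="none" stroke="#0000ff"/>
</svg>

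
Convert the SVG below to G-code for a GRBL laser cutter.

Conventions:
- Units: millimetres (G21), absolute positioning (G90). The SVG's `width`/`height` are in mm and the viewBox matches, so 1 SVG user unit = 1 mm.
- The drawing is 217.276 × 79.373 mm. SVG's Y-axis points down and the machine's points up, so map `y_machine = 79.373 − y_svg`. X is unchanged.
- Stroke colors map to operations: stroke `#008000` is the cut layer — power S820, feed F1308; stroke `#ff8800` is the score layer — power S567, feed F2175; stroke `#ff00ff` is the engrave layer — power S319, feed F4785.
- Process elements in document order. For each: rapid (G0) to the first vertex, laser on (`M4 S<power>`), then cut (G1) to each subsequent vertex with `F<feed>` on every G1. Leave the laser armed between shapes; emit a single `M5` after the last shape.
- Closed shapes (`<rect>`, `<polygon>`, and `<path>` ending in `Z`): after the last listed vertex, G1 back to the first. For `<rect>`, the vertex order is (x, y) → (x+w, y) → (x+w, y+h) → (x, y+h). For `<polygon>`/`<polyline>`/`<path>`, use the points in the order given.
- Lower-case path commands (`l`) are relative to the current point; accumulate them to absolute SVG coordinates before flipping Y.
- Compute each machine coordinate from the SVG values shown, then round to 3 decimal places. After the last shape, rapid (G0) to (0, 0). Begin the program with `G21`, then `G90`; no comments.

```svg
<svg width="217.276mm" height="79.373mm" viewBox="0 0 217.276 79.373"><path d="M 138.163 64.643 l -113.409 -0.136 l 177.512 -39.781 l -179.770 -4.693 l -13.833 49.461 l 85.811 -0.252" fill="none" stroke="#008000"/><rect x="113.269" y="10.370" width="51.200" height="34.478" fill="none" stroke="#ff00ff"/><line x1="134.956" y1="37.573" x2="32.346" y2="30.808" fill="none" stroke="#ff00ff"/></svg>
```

1 u = 1 mm; y_m = 79.373 − y.

[1] `<path>` open polyline, #008000→cut S820 F1308: (138.163,14.730) → (24.754,14.866) → (202.266,54.647) → (22.496,59.340) → (8.663,9.879) → (94.474,10.131)

[2] `<rect>` rectangle, #ff00ff→engrave S319 F4785: (113.269,69.003) → (164.469,69.003) → (164.469,34.525) → (113.269,34.525) → (113.269,69.003) (closed)

[3] `<line>` line segment, #ff00ff→engrave S319 F4785: (134.956,41.800) → (32.346,48.565)

G21
G90
G0 X138.163 Y14.730
M4 S820
G1 X24.754 Y14.866 F1308
G1 X202.266 Y54.647 F1308
G1 X22.496 Y59.340 F1308
G1 X8.663 Y9.879 F1308
G1 X94.474 Y10.131 F1308
G0 X113.269 Y69.003
M4 S319
G1 X164.469 Y69.003 F4785
G1 X164.469 Y34.525 F4785
G1 X113.269 Y34.525 F4785
G1 X113.269 Y69.003 F4785
G0 X134.956 Y41.800
M4 S319
G1 X32.346 Y48.565 F4785
M5
G0 X0.000 Y0.000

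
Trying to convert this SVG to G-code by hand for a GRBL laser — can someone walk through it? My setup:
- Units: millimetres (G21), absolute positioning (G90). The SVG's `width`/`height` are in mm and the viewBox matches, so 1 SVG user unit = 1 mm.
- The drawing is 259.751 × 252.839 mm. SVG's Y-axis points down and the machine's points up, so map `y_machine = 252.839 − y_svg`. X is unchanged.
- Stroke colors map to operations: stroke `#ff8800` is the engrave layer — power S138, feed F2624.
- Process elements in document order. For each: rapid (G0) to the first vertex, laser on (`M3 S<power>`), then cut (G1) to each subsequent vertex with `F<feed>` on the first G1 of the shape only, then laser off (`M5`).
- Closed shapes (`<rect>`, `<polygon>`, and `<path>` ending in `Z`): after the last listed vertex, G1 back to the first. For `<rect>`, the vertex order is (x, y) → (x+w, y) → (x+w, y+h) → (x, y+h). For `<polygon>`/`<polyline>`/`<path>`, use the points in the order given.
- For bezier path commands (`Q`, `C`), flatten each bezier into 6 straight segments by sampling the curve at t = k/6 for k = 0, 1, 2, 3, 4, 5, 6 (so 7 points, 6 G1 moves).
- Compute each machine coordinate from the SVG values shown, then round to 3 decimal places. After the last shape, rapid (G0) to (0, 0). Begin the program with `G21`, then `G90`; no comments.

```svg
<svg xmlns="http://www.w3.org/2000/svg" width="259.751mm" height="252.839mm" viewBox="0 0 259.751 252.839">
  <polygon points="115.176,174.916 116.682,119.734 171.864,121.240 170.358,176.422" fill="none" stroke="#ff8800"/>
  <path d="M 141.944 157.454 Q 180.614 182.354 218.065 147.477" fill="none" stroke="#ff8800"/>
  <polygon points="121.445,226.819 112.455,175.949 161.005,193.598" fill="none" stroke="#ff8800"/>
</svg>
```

G21
G90
G0 X115.176 Y77.923
M3 S138
G1 X116.682 Y133.105 F2624
G1 X171.864 Y131.599
G1 X170.358 Y76.417
G1 X115.176 Y77.923
M5
G0 X141.944 Y95.385
M3 S138
G1 X154.800 Y88.745 F2624
G1 X167.589 Y85.427
G1 X180.309 Y85.429
G1 X192.962 Y88.753
G1 X205.547 Y95.397
G1 X218.065 Y105.362
M5
G0 X121.445 Y26.020
M3 S138
G1 X112.455 Y76.890 F2624
G1 X161.005 Y59.241
G1 X121.445 Y26.020
M5
G0 X0.000 Y0.000

1 u = 1 mm; y_m = 252.839 − y.

[1] `<polygon>` regular polygon, #ff8800→engrave S138 F2624: (115.176,77.923) → (116.682,133.105) → (171.864,131.599) → (170.358,76.417) → (115.176,77.923) (closed)

[2] `<path>` quadratic bezier, #ff8800→engrave S138 F2624: (141.944,95.385) → (154.800,88.745) → (167.589,85.427) → (180.309,85.429) → (192.962,88.753) → (205.547,95.397) → (218.065,105.362)

[3] `<polygon>` regular polygon, #ff8800→engrave S138 F2624: (121.445,26.020) → (112.455,76.890) → (161.005,59.241) → (121.445,26.020) (closed)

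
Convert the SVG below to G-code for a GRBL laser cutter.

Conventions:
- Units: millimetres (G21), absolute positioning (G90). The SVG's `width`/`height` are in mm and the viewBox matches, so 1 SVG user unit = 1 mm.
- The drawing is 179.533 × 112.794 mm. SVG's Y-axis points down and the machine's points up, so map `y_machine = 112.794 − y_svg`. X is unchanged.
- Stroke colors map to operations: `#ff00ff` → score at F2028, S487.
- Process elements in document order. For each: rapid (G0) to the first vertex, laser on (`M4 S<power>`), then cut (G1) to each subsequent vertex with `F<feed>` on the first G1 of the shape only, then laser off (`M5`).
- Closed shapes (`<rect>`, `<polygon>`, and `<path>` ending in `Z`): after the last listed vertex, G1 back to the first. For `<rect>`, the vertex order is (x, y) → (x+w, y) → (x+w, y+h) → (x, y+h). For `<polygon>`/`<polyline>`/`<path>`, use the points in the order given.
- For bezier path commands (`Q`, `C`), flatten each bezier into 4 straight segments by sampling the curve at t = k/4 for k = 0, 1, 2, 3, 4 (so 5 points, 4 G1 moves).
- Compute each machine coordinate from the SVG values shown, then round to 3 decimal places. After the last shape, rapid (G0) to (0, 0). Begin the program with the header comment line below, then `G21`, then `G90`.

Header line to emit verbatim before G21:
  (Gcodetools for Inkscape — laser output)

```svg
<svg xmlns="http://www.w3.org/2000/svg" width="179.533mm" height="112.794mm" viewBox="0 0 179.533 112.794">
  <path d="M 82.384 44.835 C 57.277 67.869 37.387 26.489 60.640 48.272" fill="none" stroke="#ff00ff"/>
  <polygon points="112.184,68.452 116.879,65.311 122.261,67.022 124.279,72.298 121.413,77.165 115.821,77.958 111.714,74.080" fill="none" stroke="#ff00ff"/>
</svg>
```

(Gcodetools for Inkscape — laser output)
G21
G90
G0 X82.384 Y67.959
M4 S487
G1 X65.125 Y60.768 F2028
G1 X53.377 Y65.771
G1 X50.697 Y71.010
G1 X60.640 Y64.522
M5
G0 X112.184 Y44.342
M4 S487
G1 X116.879 Y47.483 F2028
G1 X122.261 Y45.772
G1 X124.279 Y40.496
G1 X121.413 Y35.629
G1 X115.821 Y34.836
G1 X111.714 Y38.714
G1 X112.184 Y44.342
M5
G0 X0.000 Y0.000

viewBox `0 0 179.533 112.794` with mm width/height → 1 unit = 1 mm. Flip: y_m = 112.794 − y_svg.

**Shape 1** — `<path>` cubic bezier, stroke `#ff00ff` → score (S487, F2028). Control points (SVG): P0=(82.384,44.835), P1=(57.277,67.869), P2=(37.387,26.489), P3=(60.640,48.272); sampled at t=k/4. Machine vertices: (82.384,67.959) → (65.125,60.768) → (53.377,65.771) → (50.697,71.010) → (60.640,64.522). Open path.

**Shape 2** — `<polygon>` regular polygon, stroke `#ff00ff` → score (S487, F2028). Machine vertices: (112.184,44.342) → (116.879,47.483) → (122.261,45.772) → (124.279,40.496) → (121.413,35.629) → (115.821,34.836) → (111.714,38.714) → (112.184,44.342). Closed: final G1 returns to the first vertex.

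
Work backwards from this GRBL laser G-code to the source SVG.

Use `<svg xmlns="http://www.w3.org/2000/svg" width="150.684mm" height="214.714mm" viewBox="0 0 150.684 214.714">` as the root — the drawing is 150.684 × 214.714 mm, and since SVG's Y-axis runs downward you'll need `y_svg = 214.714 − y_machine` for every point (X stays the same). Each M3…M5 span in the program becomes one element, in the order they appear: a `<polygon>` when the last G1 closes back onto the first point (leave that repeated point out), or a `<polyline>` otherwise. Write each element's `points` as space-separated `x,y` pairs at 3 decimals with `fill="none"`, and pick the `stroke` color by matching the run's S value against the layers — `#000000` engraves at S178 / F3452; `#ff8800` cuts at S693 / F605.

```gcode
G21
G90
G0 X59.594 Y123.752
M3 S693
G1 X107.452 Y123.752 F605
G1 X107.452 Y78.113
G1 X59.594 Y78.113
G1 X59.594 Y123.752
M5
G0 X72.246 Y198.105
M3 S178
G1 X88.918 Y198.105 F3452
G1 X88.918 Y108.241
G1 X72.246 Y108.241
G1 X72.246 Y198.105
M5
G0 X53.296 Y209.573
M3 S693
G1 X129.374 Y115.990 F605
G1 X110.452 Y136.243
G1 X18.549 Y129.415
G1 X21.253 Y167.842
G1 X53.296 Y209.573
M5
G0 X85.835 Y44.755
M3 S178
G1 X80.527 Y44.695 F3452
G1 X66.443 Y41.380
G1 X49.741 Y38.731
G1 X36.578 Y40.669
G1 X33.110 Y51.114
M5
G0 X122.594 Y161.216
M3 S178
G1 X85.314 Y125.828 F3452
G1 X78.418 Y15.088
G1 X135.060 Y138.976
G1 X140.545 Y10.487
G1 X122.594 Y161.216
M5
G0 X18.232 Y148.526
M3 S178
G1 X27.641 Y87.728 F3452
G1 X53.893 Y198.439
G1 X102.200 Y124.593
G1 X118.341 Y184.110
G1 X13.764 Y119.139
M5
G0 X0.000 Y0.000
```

Each laser-on run becomes one SVG element. Flip Y back into SVG space with y_svg = 214.714 − y_machine.

Run 1: the run's S693 means `#ff8800` (cut). The run returns to its start, so emit a `<polygon>` with points (Y-flipped): 59.594,90.962 107.452,90.962 107.452,136.601 59.594,136.601.

Run 2: the run's S178 means `#000000` (engrave). The run returns to its start, so emit a `<polygon>` with points (Y-flipped): 72.246,16.609 88.918,16.609 88.918,106.473 72.246,106.473.

Run 3: power S693 maps to stroke `#ff8800` (cut). The run returns to its start, so emit a `<polygon>` with points (Y-flipped): 53.296,5.141 129.374,98.724 110.452,78.471 18.549,85.299 21.253,46.872.

Run 4: the run's S178 means `#000000` (engrave). The run is open, so emit a `<polyline>` with points (Y-flipped): 85.835,169.959 80.527,170.019 66.443,173.334 49.741,175.983 36.578,174.045 33.110,163.600.

Run 5: the run's S178 means `#000000` (engrave). The run returns to its start, so emit a `<polygon>` with points (Y-flipped): 122.594,53.498 85.314,88.886 78.418,199.626 135.060,75.738 140.545,204.227.

Run 6: S178 ⇒ engrave layer `#000000`. The run is open, so emit a `<polyline>` with points (Y-flipped): 18.232,66.188 27.641,126.986 53.893,16.275 102.200,90.121 118.341,30.604 13.764,95.575.

<svg xmlns="http://www.w3.org/2000/svg" width="150.684mm" height="214.714mm" viewBox="0 0 150.684 214.714">
  <polygon points="59.594,90.962 107.452,90.962 107.452,136.601 59.594,136.601" fill="none" stroke="#ff8800"/>
  <polygon points="72.246,16.609 88.918,16.609 88.918,106.473 72.246,106.473" fill="none" stroke="#000000"/>
  <polygon points="53.296,5.141 129.374,98.724 110.452,78.471 18.549,85.299 21.253,46.872" fill="none" stroke="#ff8800"/>
  <polyline points="85.835,169.959 80.527,170.019 66.443,173.334 49.741,175.983 36.578,174.045 33.110,163.600" fill="none" stroke="#000000"/>
  <polygon points="122.594,53.498 85.314,88.886 78.418,199.626 135.060,75.738 140.545,204.227" fill="none" stroke="#000000"/>
  <polyline points="18.232,66.188 27.641,126.986 53.893,16.275 102.200,90.121 118.341,30.604 13.764,95.575" fill="none" stroke="#000000"/>
</svg>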